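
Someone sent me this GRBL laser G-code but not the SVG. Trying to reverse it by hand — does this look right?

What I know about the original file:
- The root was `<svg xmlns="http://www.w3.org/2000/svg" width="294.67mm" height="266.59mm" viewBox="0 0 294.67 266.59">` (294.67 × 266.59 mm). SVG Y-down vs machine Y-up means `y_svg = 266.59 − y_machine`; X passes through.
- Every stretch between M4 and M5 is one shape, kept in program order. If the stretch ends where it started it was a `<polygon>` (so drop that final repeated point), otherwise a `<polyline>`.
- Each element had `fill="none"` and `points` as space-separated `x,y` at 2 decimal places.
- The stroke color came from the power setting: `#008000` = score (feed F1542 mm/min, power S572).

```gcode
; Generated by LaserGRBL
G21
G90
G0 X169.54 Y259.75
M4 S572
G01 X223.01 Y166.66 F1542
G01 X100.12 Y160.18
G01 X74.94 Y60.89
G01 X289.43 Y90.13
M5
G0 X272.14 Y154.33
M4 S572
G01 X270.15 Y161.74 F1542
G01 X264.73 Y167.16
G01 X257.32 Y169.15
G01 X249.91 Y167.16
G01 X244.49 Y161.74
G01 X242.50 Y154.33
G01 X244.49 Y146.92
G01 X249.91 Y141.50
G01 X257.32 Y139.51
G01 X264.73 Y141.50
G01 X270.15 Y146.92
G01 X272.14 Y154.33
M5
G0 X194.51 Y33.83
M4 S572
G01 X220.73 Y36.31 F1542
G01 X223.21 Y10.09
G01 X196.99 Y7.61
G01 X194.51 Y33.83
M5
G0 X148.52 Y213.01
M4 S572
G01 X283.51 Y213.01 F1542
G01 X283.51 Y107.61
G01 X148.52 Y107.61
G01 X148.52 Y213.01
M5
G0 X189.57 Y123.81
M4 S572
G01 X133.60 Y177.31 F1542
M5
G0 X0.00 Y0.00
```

y_svg = 266.59 − y_m. Every run uses S572, so all elements get stroke `#008000` (score).

[1] open run; points: 169.54,6.84 223.01,99.93 100.12,106.41 74.94,205.70 289.43,176.46

[2] closed run; points: 272.14,112.26 270.15,104.85 264.73,99.43 257.32,97.44 249.91,99.43 244.49,104.85 242.50,112.26 244.49,119.67 249.91,125.09 257.32,127.08 264.73,125.09 270.15,119.67

[3] closed run; points: 194.51,232.76 220.73,230.28 223.21,256.50 196.99,258.98

[4] closed run; points: 148.52,53.58 283.51,53.58 283.51,158.98 148.52,158.98

[5] open run; points: 189.57,142.78 133.60,89.28

<svg xmlns="http://www.w3.org/2000/svg" width="294.67mm" height="266.59mm" viewBox="0 0 294.67 266.59">
  <polyline points="169.54,6.84 223.01,99.93 100.12,106.41 74.94,205.70 289.43,176.46" fill="none" stroke="#008000"/>
  <polygon points="272.14,112.26 270.15,104.85 264.73,99.43 257.32,97.44 249.91,99.43 244.49,104.85 242.50,112.26 244.49,119.67 249.91,125.09 257.32,127.08 264.73,125.09 270.15,119.67" fill="none" stroke="#008000"/>
  <polygon points="194.51,232.76 220.73,230.28 223.21,256.50 196.99,258.98" fill="none" stroke="#008000"/>
  <polygon points="148.52,53.58 283.51,53.58 283.51,158.98 148.52,158.98" fill="none" stroke="#008000"/>
  <polyline points="189.57,142.78 133.60,89.28" fill="none" stroke="#008000"/>
</svg>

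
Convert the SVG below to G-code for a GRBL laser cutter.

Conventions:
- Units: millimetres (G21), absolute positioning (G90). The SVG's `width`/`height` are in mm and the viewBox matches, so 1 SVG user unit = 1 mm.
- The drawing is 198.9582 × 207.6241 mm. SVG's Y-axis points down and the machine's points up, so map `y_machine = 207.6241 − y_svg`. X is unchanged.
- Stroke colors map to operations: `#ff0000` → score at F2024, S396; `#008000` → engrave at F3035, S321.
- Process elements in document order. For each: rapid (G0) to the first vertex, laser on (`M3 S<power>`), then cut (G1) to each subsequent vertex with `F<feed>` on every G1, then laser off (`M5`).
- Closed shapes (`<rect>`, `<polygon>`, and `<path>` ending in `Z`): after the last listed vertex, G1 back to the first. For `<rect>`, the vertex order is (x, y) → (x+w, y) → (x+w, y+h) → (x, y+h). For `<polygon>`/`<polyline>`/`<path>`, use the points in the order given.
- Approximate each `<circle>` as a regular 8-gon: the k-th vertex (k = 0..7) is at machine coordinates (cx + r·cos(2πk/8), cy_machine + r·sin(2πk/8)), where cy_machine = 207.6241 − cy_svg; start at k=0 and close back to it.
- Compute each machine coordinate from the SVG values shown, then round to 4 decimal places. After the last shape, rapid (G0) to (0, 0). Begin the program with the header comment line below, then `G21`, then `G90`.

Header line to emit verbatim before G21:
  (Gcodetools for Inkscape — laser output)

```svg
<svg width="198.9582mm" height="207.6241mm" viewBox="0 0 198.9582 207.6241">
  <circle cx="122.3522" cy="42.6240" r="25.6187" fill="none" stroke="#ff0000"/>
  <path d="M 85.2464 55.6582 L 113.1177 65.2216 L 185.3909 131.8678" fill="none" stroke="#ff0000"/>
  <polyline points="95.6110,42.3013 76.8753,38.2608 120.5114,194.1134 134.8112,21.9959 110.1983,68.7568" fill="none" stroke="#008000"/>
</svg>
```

(Gcodetools for Inkscape — laser output)
G21
G90
G0 X147.9709 Y165.0001
M3 S396
G1 X140.4674 Y183.1153 F2024
G1 X122.3522 Y190.6188 F2024
G1 X104.2370 Y183.1153 F2024
G1 X96.7335 Y165.0001 F2024
G1 X104.2370 Y146.8849 F2024
G1 X122.3522 Y139.3814 F2024
G1 X140.4674 Y146.8849 F2024
G1 X147.9709 Y165.0001 F2024
M5
G0 X85.2464 Y151.9659
M3 S396
G1 X113.1177 Y142.4025 F2024
G1 X185.3909 Y75.7563 F2024
M5
G0 X95.6110 Y165.3228
M3 S321
G1 X76.8753 Y169.3633 F3035
G1 X120.5114 Y13.5107 F3035
G1 X134.8112 Y185.6282 F3035
G1 X110.1983 Y138.8673 F3035
M5
G0 X0.0000 Y0.0000

Since the viewBox matches the mm dimensions, user units are millimetres directly. The only transform is the Y-flip y_m = 207.6241 − y_svg.

Shape 1 is a circle drawn with `<circle>`. Its stroke #ff0000 means score at S396, F2024. After flipping Y the toolpath is (147.9709,165.0001) → (140.4674,183.1153) → (122.3522,190.6188) → (104.2370,183.1153) → (96.7335,165.0001) → (104.2370,146.8849) → (122.3522,139.3814) → (140.4674,146.8849) → (147.9709,165.0001), returning to the start.

Shape 2 is a open polyline drawn with `<path>`. Its stroke #ff0000 means score at S396, F2024. After flipping Y the toolpath is (85.2464,151.9659) → (113.1177,142.4025) → (185.3909,75.7563).

Shape 3 is a open polyline drawn with `<polyline>`. Its stroke #008000 means engrave at S321, F3035. After flipping Y the toolpath is (95.6110,165.3228) → (76.8753,169.3633) → (120.5114,13.5107) → (134.8112,185.6282) → (110.1983,138.8673).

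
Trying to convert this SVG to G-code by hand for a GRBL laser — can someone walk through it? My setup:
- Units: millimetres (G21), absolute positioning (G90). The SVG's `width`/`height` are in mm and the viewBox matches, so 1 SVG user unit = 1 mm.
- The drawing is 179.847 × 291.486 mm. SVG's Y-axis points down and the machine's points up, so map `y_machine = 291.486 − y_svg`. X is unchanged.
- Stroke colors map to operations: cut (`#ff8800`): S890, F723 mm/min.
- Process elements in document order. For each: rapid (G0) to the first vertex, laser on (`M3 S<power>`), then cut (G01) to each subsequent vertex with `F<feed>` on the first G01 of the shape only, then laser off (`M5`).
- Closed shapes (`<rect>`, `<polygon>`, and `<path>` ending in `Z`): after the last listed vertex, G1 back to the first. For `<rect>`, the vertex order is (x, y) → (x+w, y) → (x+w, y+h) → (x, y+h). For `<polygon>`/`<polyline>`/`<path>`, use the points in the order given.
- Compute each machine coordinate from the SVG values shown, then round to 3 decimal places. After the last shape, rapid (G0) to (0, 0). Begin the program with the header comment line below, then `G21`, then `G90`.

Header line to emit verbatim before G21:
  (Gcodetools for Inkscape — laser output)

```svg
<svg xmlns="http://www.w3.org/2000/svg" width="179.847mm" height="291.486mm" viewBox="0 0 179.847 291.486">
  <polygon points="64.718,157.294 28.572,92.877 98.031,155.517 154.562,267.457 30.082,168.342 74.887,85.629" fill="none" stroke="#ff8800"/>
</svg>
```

(Gcodetools for Inkscape — laser output)
G21
G90
G0 X64.718 Y134.192
M3 S890
G01 X28.572 Y198.609 F723
G01 X98.031 Y135.969
G01 X154.562 Y24.029
G01 X30.082 Y123.144
G01 X74.887 Y205.857
G01 X64.718 Y134.192
M5
G0 X0.000 Y0.000

1 u = 1 mm; y_m = 291.486 − y.

[1] `<polygon>` closed polygon, #ff8800→cut S890 F723: (64.718,134.192) → (28.572,198.609) → (98.031,135.969) → (154.562,24.029) → (30.082,123.144) → (74.887,205.857) → (64.718,134.192) (closed)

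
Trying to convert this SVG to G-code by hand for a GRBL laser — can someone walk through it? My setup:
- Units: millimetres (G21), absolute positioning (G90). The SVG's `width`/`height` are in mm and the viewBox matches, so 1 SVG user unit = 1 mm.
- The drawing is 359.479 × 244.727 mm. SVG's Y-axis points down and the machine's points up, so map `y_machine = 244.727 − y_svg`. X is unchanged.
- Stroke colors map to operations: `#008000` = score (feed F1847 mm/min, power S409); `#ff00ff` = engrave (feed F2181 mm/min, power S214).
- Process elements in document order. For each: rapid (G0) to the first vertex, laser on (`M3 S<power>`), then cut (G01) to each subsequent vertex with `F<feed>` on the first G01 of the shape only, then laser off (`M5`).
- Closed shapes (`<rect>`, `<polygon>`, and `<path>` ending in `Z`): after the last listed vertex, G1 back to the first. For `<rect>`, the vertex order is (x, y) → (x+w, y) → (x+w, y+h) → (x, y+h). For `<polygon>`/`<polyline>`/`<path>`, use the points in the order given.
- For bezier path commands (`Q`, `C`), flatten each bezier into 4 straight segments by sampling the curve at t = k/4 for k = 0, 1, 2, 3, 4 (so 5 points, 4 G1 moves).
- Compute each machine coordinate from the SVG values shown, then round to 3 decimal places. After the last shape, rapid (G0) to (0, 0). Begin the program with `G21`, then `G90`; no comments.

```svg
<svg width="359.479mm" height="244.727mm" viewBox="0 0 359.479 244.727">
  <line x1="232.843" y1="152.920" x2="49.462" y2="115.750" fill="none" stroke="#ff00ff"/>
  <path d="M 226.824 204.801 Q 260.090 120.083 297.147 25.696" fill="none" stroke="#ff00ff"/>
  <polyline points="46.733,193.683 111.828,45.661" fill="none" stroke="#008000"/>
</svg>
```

G21
G90
G0 X232.843 Y91.807
M3 S214
G01 X49.462 Y128.977 F2181
M5
G0 X226.824 Y39.926
M3 S214
G01 X243.694 Y82.889 F2181
G01 X261.038 Y127.061
G01 X278.855 Y172.442
G01 X297.147 Y219.031
M5
G0 X46.733 Y51.044
M3 S409
G01 X111.828 Y199.066 F1847
M5
G0 X0.000 Y0.000

viewBox `0 0 359.479 244.727` with mm width/height → 1 unit = 1 mm. Flip: y_m = 244.727 − y_svg.

**Shape 1** — `<line>` line segment, stroke `#ff00ff` → engrave (S214, F2181). Machine vertices: (232.843,91.807) → (49.462,128.977). Open path.

**Shape 2** — `<path>` quadratic bezier, stroke `#ff00ff` → engrave (S214, F2181). Control points (SVG): P0=(226.824,204.801), P1=(260.090,120.083), P2=(297.147,25.696); sampled at t=k/4. Machine vertices: (226.824,39.926) → (243.694,82.889) → (261.038,127.061) → (278.855,172.442) → (297.147,219.031). Open path.

**Shape 3** — `<polyline>` line segment, stroke `#008000` → score (S409, F1847). Machine vertices: (46.733,51.044) → (111.828,199.066). Open path.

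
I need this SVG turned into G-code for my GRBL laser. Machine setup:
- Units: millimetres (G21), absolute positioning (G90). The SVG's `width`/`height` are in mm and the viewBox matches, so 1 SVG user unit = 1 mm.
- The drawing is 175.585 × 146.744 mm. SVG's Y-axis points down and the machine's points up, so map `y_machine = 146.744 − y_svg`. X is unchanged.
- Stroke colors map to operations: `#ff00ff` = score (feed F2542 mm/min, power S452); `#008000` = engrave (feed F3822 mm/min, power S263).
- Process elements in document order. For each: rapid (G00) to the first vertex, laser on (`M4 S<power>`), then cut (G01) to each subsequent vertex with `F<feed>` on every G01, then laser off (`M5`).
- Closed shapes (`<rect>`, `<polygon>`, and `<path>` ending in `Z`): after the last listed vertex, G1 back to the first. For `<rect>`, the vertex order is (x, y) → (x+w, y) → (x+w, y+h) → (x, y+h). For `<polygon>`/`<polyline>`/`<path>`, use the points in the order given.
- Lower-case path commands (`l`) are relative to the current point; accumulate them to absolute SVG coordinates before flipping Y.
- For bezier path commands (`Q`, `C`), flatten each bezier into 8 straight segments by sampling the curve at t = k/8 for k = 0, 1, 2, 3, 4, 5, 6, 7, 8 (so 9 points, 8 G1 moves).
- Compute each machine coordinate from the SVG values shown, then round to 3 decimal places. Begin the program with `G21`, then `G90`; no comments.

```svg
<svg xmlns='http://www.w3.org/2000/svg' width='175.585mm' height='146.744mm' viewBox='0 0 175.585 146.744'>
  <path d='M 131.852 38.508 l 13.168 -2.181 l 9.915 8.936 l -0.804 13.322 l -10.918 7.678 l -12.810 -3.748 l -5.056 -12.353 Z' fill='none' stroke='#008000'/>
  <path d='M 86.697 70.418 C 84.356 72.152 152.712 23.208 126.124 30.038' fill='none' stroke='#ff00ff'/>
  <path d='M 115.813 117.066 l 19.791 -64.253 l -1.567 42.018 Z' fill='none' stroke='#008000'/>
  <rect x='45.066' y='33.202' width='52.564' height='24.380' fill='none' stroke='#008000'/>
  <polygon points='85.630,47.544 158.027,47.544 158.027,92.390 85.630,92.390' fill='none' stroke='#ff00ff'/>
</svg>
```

G21
G90
G00 X131.852 Y108.236
M4 S263
G01 X145.020 Y110.417 F3822
G01 X154.935 Y101.481 F3822
G01 X154.131 Y88.159 F3822
G01 X143.213 Y80.481 F3822
G01 X130.403 Y84.229 F3822
G01 X125.347 Y96.582 F3822
G01 X131.852 Y108.236 F3822
M5
G00 X86.697 Y76.326
M4 S452
G01 X88.810 Y77.843 F2542
G01 X95.609 Y82.864 F2542
G01 X105.154 Y90.141 F2542
G01 X115.503 Y98.427 F2542
G01 X124.716 Y106.474 F2542
G01 X130.851 Y113.034 F2542
G01 X131.968 Y116.861 F2542
G01 X126.124 Y116.706 F2542
M5
G00 X115.813 Y29.678
M4 S263
G01 X135.604 Y93.931 F3822
G01 X134.037 Y51.913 F3822
G01 X115.813 Y29.678 F3822
M5
G00 X45.066 Y113.542
M4 S263
G01 X97.630 Y113.542 F3822
G01 X97.630 Y89.162 F3822
G01 X45.066 Y89.162 F3822
G01 X45.066 Y113.542 F3822
M5
G00 X85.630 Y99.200
M4 S452
G01 X158.027 Y99.200 F2542
G01 X158.027 Y54.354 F2542
G01 X85.630 Y54.354 F2542
G01 X85.630 Y99.200 F2542
M5

1 u = 1 mm; y_m = 146.744 − y.

[1] `<path>` regular polygon, #008000→engrave S263 F3822: (131.852,108.236) → (145.020,110.417) → (154.935,101.481) → (154.131,88.159) → (143.213,80.481) → (130.403,84.229) → (125.347,96.582) → (131.852,108.236) (closed)

[2] `<path>` cubic bezier, #ff00ff→score S452 F2542: (86.697,76.326) → (88.810,77.843) → (95.609,82.864) → (105.154,90.141) → (115.503,98.427) → (124.716,106.474) → (130.851,113.034) → (131.968,116.861) → (126.124,116.706)

[3] `<path>` closed polygon, #008000→engrave S263 F3822: (115.813,29.678) → (135.604,93.931) → (134.037,51.913) → (115.813,29.678) (closed)

[4] `<rect>` rectangle, #008000→engrave S263 F3822: (45.066,113.542) → (97.630,113.542) → (97.630,89.162) → (45.066,89.162) → (45.066,113.542) (closed)

[5] `<polygon>` rectangle, #ff00ff→score S452 F2542: (85.630,99.200) → (158.027,99.200) → (158.027,54.354) → (85.630,54.354) → (85.630,99.200) (closed)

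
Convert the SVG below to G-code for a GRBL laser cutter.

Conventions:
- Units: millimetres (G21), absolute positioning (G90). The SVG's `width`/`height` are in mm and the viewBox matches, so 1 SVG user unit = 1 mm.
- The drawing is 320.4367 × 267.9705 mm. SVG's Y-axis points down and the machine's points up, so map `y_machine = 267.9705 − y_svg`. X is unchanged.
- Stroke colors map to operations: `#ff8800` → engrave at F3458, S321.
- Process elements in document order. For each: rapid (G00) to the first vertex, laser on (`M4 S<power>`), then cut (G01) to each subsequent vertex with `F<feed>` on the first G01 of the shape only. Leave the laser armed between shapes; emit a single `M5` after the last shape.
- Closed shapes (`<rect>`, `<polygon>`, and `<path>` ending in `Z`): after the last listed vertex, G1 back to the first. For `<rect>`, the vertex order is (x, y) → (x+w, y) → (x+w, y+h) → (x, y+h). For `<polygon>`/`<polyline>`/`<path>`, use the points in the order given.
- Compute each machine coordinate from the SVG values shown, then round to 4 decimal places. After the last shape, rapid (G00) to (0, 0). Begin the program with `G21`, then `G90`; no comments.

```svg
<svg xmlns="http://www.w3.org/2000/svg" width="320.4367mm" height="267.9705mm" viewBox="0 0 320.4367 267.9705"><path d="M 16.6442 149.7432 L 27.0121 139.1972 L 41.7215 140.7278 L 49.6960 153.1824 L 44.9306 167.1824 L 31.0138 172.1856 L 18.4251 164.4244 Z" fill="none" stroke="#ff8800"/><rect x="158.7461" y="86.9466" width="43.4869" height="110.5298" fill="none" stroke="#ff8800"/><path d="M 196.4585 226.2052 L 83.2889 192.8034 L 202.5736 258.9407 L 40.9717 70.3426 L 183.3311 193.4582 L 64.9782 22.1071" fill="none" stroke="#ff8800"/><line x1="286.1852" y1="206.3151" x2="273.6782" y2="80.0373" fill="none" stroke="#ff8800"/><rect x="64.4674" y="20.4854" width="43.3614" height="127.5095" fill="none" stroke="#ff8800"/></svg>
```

G21
G90
G00 X16.6442 Y118.2273
M4 S321
G01 X27.0121 Y128.7733 F3458
G01 X41.7215 Y127.2427
G01 X49.6960 Y114.7881
G01 X44.9306 Y100.7881
G01 X31.0138 Y95.7849
G01 X18.4251 Y103.5461
G01 X16.6442 Y118.2273
G00 X158.7461 Y181.0239
M4 S321
G01 X202.2330 Y181.0239 F3458
G01 X202.2330 Y70.4941
G01 X158.7461 Y70.4941
G01 X158.7461 Y181.0239
G00 X196.4585 Y41.7653
M4 S321
G01 X83.2889 Y75.1671 F3458
G01 X202.5736 Y9.0298
G01 X40.9717 Y197.6279
G01 X183.3311 Y74.5123
G01 X64.9782 Y245.8634
G00 X286.1852 Y61.6554
M4 S321
G01 X273.6782 Y187.9332 F3458
G00 X64.4674 Y247.4851
M4 S321
G01 X107.8288 Y247.4851 F3458
G01 X107.8288 Y119.9756
G01 X64.4674 Y119.9756
G01 X64.4674 Y247.4851
M5
G00 X0.0000 Y0.0000

Since the viewBox matches the mm dimensions, user units are millimetres directly. The only transform is the Y-flip y_m = 267.9705 − y_svg.

Shape 1 is a regular polygon drawn with `<path>`. Its stroke #ff8800 means engrave at S321, F3458. After flipping Y the toolpath is (16.6442,118.2273) → (27.0121,128.7733) → (41.7215,127.2427) → (49.6960,114.7881) → (44.9306,100.7881) → (31.0138,95.7849) → (18.4251,103.5461) → (16.6442,118.2273), returning to the start.

Shape 2 is a rectangle drawn with `<rect>`. Its stroke #ff8800 means engrave at S321, F3458. After flipping Y the toolpath is (158.7461,181.0239) → (202.2330,181.0239) → (202.2330,70.4941) → (158.7461,70.4941) → (158.7461,181.0239), returning to the start.

Shape 3 is a open polyline drawn with `<path>`. Its stroke #ff8800 means engrave at S321, F3458. After flipping Y the toolpath is (196.4585,41.7653) → (83.2889,75.1671) → (202.5736,9.0298) → (40.9717,197.6279) → (183.3311,74.5123) → (64.9782,245.8634).

Shape 4 is a line segment drawn with `<line>`. Its stroke #ff8800 means engrave at S321, F3458. After flipping Y the toolpath is (286.1852,61.6554) → (273.6782,187.9332).

Shape 5 is a rectangle drawn with `<rect>`. Its stroke #ff8800 means engrave at S321, F3458. After flipping Y the toolpath is (64.4674,247.4851) → (107.8288,247.4851) → (107.8288,119.9756) → (64.4674,119.9756) → (64.4674,247.4851), returning to the start.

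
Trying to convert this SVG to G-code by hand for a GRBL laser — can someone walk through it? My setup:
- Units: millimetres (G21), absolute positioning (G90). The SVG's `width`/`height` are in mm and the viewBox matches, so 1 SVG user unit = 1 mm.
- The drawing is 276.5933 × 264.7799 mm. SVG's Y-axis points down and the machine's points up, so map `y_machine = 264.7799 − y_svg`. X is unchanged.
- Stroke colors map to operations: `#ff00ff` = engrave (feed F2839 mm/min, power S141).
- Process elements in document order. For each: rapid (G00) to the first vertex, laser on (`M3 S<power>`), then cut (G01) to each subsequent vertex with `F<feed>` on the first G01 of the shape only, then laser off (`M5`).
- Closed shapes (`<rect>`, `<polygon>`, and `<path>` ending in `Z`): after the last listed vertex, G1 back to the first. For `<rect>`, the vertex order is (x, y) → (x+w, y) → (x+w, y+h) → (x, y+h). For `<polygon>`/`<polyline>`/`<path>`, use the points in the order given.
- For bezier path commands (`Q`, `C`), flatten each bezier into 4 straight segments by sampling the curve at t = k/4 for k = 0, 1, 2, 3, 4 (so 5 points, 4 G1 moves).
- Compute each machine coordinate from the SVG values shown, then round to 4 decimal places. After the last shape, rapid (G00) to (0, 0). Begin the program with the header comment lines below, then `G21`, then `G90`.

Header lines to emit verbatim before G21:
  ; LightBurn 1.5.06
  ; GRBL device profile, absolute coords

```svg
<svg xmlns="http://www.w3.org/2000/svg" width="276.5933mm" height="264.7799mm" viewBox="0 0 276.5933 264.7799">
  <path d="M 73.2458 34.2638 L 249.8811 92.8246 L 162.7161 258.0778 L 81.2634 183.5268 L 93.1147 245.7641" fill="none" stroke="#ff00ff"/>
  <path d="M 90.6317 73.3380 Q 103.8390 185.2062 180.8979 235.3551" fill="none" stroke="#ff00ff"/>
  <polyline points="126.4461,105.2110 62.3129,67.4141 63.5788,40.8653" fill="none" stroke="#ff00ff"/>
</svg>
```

; LightBurn 1.5.06
; GRBL device profile, absolute coords
G21
G90
G00 X73.2458 Y230.5161
M3 S141
G01 X249.8811 Y171.9553 F2839
G01 X162.7161 Y6.7021
G01 X81.2634 Y81.2531
G01 X93.1147 Y19.0158
M5
G00 X90.6317 Y191.4419
M3 S141
G01 X101.2261 Y139.3653 F2839
G01 X119.8019 Y95.0035
G01 X146.3592 Y58.3567
G01 X180.8979 Y29.4248
M5
G00 X126.4461 Y159.5689
M3 S141
G01 X62.3129 Y197.3658 F2839
G01 X63.5788 Y223.9146
M5
G00 X0.0000 Y0.0000

Since the viewBox matches the mm dimensions, user units are millimetres directly. The only transform is the Y-flip y_m = 264.7799 − y_svg.

Shape 1 is a open polyline drawn with `<path>`. Its stroke #ff00ff means engrave at S141, F2839. After flipping Y the toolpath is (73.2458,230.5161) → (249.8811,171.9553) → (162.7161,6.7021) → (81.2634,81.2531) → (93.1147,19.0158).

Shape 2 is a quadratic bezier drawn with `<path>`. Its stroke #ff00ff means engrave at S141, F2839. After flipping Y the toolpath is (90.6317,191.4419) → (101.2261,139.3653) → (119.8019,95.0035) → (146.3592,58.3567) → (180.8979,29.4248).

Shape 3 is a open polyline drawn with `<polyline>`. Its stroke #ff00ff means engrave at S141, F2839. After flipping Y the toolpath is (126.4461,159.5689) → (62.3129,197.3658) → (63.5788,223.9146).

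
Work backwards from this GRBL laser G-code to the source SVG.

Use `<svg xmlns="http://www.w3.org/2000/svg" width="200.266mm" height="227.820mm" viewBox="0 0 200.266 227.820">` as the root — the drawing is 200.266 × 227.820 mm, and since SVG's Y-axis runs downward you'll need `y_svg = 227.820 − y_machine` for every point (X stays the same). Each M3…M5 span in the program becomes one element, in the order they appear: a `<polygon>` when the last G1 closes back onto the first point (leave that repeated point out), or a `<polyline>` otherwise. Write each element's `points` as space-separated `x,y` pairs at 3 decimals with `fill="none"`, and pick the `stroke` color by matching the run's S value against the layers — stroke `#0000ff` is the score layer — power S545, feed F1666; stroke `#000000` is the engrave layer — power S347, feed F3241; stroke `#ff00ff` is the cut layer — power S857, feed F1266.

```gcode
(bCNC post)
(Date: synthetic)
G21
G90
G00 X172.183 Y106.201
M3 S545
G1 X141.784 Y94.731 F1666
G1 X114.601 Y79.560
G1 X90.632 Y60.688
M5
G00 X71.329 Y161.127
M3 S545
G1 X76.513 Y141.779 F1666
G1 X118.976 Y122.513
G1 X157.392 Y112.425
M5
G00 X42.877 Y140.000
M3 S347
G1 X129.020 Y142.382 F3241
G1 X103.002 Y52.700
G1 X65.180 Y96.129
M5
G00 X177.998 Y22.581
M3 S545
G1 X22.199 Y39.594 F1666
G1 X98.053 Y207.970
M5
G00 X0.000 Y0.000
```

<svg xmlns="http://www.w3.org/2000/svg" width="200.266mm" height="227.820mm" viewBox="0 0 200.266 227.820">
  <polyline points="172.183,121.619 141.784,133.089 114.601,148.260 90.632,167.132" fill="none" stroke="#0000ff"/>
  <polyline points="71.329,66.693 76.513,86.041 118.976,105.307 157.392,115.395" fill="none" stroke="#0000ff"/>
  <polyline points="42.877,87.820 129.020,85.438 103.002,175.120 65.180,131.691" fill="none" stroke="#000000"/>
  <polyline points="177.998,205.239 22.199,188.226 98.053,19.850" fill="none" stroke="#0000ff"/>
</svg>

y_svg = 227.820 − y_m.

[1] S545→`#0000ff` (score); open run; points: 172.183,121.619 141.784,133.089 114.601,148.260 90.632,167.132

[2] S545→`#0000ff` (score); open run; points: 71.329,66.693 76.513,86.041 118.976,105.307 157.392,115.395

[3] S347→`#000000` (engrave); open run; points: 42.877,87.820 129.020,85.438 103.002,175.120 65.180,131.691

[4] S545→`#0000ff` (score); open run; points: 177.998,205.239 22.199,188.226 98.053,19.850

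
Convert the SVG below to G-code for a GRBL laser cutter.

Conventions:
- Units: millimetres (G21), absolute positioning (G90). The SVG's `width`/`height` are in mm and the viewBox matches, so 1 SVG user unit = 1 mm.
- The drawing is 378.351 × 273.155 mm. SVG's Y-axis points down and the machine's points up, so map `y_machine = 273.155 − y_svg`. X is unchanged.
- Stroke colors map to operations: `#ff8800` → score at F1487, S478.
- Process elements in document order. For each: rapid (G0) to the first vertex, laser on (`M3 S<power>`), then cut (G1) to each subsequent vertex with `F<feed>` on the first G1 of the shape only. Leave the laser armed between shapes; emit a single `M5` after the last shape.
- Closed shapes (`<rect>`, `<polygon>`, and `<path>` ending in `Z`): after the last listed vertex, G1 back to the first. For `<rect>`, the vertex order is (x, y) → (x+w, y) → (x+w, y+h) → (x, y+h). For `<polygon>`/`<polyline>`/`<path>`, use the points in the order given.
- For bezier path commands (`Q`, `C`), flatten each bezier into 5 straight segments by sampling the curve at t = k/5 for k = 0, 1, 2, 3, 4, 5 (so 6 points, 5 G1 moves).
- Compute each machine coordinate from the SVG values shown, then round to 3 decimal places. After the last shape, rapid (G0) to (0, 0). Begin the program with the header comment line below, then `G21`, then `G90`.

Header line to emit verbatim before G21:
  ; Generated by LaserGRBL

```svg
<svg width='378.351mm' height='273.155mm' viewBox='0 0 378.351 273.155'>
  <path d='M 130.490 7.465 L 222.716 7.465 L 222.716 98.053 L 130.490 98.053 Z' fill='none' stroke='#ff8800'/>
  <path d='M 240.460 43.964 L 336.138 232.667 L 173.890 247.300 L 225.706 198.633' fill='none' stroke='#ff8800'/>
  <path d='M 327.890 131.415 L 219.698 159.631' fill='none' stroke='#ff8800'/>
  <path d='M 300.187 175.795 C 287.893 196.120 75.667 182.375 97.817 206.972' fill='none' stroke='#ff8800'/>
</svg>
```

viewBox `0 0 378.351 273.155` with mm width/height → 1 unit = 1 mm. Flip: y_m = 273.155 − y_svg.

**Shape 1** — `<path>` rectangle, stroke `#ff8800` → score (S478, F1487). Machine vertices: (130.490,265.690) → (222.716,265.690) → (222.716,175.102) → (130.490,175.102) → (130.490,265.690). Closed: final G1 returns to the first vertex.

**Shape 2** — `<path>` open polyline, stroke `#ff8800` → score (S478, F1487). Machine vertices: (240.460,229.191) → (336.138,40.488) → (173.890,25.855) → (225.706,74.522). Open path.

**Shape 3** — `<path>` line segment, stroke `#ff8800` → score (S478, F1487). Machine vertices: (327.890,141.740) → (219.698,113.524). Open path.

**Shape 4** — `<path>` cubic bezier, stroke `#ff8800` → score (S478, F1487). Control points (SVG): P0=(300.187,175.795), P1=(287.893,196.120), P2=(75.667,182.375), P3=(97.817,206.972); sampled at t=k/5. Machine vertices: (300.187,97.360) → (272.293,88.674) → (217.263,84.689) → (155.942,81.930) → (109.178,76.919) → (97.817,66.183). Open path.

; Generated by LaserGRBL
G21
G90
G0 X130.490 Y265.690
M3 S478
G1 X222.716 Y265.690 F1487
G1 X222.716 Y175.102
G1 X130.490 Y175.102
G1 X130.490 Y265.690
G0 X240.460 Y229.191
M3 S478
G1 X336.138 Y40.488 F1487
G1 X173.890 Y25.855
G1 X225.706 Y74.522
G0 X327.890 Y141.740
M3 S478
G1 X219.698 Y113.524 F1487
G0 X300.187 Y97.360
M3 S478
G1 X272.293 Y88.674 F1487
G1 X217.263 Y84.689
G1 X155.942 Y81.930
G1 X109.178 Y76.919
G1 X97.817 Y66.183
M5
G0 X0.000 Y0.000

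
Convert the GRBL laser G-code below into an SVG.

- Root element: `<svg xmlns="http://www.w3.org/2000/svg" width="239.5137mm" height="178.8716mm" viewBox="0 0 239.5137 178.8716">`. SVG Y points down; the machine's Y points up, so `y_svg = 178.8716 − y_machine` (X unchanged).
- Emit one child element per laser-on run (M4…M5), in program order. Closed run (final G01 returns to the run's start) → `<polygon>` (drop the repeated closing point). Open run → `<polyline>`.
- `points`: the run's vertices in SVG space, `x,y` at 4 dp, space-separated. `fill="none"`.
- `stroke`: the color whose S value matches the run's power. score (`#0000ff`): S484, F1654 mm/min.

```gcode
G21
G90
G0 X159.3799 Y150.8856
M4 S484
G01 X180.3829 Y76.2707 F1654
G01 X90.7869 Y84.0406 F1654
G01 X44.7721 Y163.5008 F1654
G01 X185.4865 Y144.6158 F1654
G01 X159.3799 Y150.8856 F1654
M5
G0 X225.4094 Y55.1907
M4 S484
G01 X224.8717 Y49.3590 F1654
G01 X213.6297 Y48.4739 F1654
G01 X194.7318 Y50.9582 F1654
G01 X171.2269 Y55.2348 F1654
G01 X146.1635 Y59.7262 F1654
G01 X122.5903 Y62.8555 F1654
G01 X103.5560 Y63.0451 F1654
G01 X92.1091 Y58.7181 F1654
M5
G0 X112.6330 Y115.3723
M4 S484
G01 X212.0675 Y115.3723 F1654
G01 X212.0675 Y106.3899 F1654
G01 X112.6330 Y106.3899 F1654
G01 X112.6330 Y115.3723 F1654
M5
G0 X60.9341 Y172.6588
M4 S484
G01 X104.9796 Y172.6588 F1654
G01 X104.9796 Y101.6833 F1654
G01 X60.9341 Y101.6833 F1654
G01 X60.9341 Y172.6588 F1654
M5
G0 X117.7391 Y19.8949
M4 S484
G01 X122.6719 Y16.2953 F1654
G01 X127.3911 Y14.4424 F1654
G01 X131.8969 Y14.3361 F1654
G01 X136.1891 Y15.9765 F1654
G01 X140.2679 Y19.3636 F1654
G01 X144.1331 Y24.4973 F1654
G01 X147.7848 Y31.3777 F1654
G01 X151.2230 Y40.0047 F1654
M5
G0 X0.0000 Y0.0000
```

Machine Y-up, SVG Y-down with viewBox height 178.8716, so y_svg = 178.8716 − y_machine; X carries over. Every run uses S484, so all elements get stroke `#0000ff` (score).

Run 1: The run returns to its start, so emit a `<polygon>` with points (Y-flipped): 159.3799,27.9860 180.3829,102.6009 90.7869,94.8310 44.7721,15.3708 185.4865,34.2558.

Run 2: The run is open, so emit a `<polyline>` with points (Y-flipped): 225.4094,123.6809 224.8717,129.5126 213.6297,130.3977 194.7318,127.9134 171.2269,123.6368 146.1635,119.1454 122.5903,116.0161 103.5560,115.8265 92.1091,120.1535.

Run 3: The run returns to its start, so emit a `<polygon>` with points (Y-flipped): 112.6330,63.4993 212.0675,63.4993 212.0675,72.4817 112.6330,72.4817.

Run 4: The run returns to its start, so emit a `<polygon>` with points (Y-flipped): 60.9341,6.2128 104.9796,6.2128 104.9796,77.1883 60.9341,77.1883.

Run 5: The run is open, so emit a `<polyline>` with points (Y-flipped): 117.7391,158.9767 122.6719,162.5763 127.3911,164.4292 131.8969,164.5355 136.1891,162.8951 140.2679,159.5080 144.1331,154.3743 147.7848,147.4939 151.2230,138.8669.

<svg xmlns="http://www.w3.org/2000/svg" width="239.5137mm" height="178.8716mm" viewBox="0 0 239.5137 178.8716">
  <polygon points="159.3799,27.9860 180.3829,102.6009 90.7869,94.8310 44.7721,15.3708 185.4865,34.2558" fill="none" stroke="#0000ff"/>
  <polyline points="225.4094,123.6809 224.8717,129.5126 213.6297,130.3977 194.7318,127.9134 171.2269,123.6368 146.1635,119.1454 122.5903,116.0161 103.5560,115.8265 92.1091,120.1535" fill="none" stroke="#0000ff"/>
  <polygon points="112.6330,63.4993 212.0675,63.4993 212.0675,72.4817 112.6330,72.4817" fill="none" stroke="#0000ff"/>
  <polygon points="60.9341,6.2128 104.9796,6.2128 104.9796,77.1883 60.9341,77.1883" fill="none" stroke="#0000ff"/>
  <polyline points="117.7391,158.9767 122.6719,162.5763 127.3911,164.4292 131.8969,164.5355 136.1891,162.8951 140.2679,159.5080 144.1331,154.3743 147.7848,147.4939 151.2230,138.8669" fill="none" stroke="#0000ff"/>
</svg>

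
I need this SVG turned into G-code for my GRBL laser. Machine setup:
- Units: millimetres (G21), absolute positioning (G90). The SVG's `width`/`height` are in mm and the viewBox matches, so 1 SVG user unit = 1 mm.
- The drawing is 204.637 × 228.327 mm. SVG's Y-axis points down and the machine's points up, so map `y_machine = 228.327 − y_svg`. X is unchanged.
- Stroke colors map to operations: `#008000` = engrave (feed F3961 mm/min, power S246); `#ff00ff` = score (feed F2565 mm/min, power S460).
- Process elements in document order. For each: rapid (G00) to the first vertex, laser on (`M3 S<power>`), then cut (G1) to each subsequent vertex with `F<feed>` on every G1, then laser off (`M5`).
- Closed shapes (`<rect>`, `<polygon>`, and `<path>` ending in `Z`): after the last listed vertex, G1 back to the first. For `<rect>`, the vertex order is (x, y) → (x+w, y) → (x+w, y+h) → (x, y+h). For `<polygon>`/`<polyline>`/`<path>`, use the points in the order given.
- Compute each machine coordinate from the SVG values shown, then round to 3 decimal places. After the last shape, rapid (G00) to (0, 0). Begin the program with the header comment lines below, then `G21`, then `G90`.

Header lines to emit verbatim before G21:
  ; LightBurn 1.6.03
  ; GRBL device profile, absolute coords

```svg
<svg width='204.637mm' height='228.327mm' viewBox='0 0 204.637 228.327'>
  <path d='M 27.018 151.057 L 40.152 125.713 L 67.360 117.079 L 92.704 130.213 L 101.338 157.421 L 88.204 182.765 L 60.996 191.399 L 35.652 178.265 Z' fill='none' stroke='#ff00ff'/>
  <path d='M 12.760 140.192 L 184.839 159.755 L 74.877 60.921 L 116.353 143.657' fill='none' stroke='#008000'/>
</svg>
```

Since the viewBox matches the mm dimensions, user units are millimetres directly. The only transform is the Y-flip y_m = 228.327 − y_svg.

Shape 1 is a regular polygon drawn with `<path>`. Its stroke #ff00ff means score at S460, F2565. After flipping Y the toolpath is (27.018,77.270) → (40.152,102.614) → (67.360,111.248) → (92.704,98.114) → (101.338,70.906) → (88.204,45.562) → (60.996,36.928) → (35.652,50.062) → (27.018,77.270), returning to the start.

Shape 2 is a open polyline drawn with `<path>`. Its stroke #008000 means engrave at S246, F3961. After flipping Y the toolpath is (12.760,88.135) → (184.839,68.572) → (74.877,167.406) → (116.353,84.670).

; LightBurn 1.6.03
; GRBL device profile, absolute coords
G21
G90
G00 X27.018 Y77.270
M3 S460
G1 X40.152 Y102.614 F2565
G1 X67.360 Y111.248 F2565
G1 X92.704 Y98.114 F2565
G1 X101.338 Y70.906 F2565
G1 X88.204 Y45.562 F2565
G1 X60.996 Y36.928 F2565
G1 X35.652 Y50.062 F2565
G1 X27.018 Y77.270 F2565
M5
G00 X12.760 Y88.135
M3 S246
G1 X184.839 Y68.572 F3961
G1 X74.877 Y167.406 F3961
G1 X116.353 Y84.670 F3961
M5
G00 X0.000 Y0.000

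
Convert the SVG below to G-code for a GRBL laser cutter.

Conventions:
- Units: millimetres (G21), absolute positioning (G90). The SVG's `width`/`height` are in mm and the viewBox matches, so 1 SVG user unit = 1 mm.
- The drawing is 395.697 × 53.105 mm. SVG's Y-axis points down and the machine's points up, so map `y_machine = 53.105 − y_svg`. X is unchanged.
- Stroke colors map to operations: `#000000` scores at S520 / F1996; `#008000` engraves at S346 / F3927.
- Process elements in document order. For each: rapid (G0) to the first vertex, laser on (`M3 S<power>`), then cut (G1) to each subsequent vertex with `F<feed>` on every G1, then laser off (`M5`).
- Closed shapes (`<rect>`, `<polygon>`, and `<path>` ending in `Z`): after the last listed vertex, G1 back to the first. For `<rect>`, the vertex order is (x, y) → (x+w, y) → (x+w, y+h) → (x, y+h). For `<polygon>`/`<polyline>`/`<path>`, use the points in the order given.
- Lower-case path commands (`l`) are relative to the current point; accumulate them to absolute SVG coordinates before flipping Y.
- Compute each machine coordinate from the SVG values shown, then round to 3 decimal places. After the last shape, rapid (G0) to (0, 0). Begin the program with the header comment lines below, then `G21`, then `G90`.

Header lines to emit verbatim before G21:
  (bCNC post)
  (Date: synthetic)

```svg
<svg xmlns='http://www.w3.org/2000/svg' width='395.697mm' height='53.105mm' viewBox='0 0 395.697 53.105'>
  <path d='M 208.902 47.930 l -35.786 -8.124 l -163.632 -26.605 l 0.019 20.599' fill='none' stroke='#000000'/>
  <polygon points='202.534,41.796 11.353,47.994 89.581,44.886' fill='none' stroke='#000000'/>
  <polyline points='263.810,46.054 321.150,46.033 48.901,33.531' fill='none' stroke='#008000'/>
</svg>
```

(bCNC post)
(Date: synthetic)
G21
G90
G0 X208.902 Y5.175
M3 S520
G1 X173.116 Y13.299 F1996
G1 X9.484 Y39.904 F1996
G1 X9.503 Y19.305 F1996
M5
G0 X202.534 Y11.309
M3 S520
G1 X11.353 Y5.111 F1996
G1 X89.581 Y8.219 F1996
G1 X202.534 Y11.309 F1996
M5
G0 X263.810 Y7.051
M3 S346
G1 X321.150 Y7.072 F3927
G1 X48.901 Y19.574 F3927
M5
G0 X0.000 Y0.000

viewBox `0 0 395.697 53.105` with mm width/height → 1 unit = 1 mm. Flip: y_m = 53.105 − y_svg.

**Shape 1** — `<path>` open polyline, stroke `#000000` → score (S520, F1996). Machine vertices: (208.902,5.175) → (173.116,13.299) → (9.484,39.904) → (9.503,19.305). Open path.

**Shape 2** — `<polygon>` closed polygon, stroke `#000000` → score (S520, F1996). Machine vertices: (202.534,11.309) → (11.353,5.111) → (89.581,8.219) → (202.534,11.309). Closed: final G1 returns to the first vertex.

**Shape 3** — `<polyline>` open polyline, stroke `#008000` → engrave (S346, F3927). Machine vertices: (263.810,7.051) → (321.150,7.072) → (48.901,19.574). Open path.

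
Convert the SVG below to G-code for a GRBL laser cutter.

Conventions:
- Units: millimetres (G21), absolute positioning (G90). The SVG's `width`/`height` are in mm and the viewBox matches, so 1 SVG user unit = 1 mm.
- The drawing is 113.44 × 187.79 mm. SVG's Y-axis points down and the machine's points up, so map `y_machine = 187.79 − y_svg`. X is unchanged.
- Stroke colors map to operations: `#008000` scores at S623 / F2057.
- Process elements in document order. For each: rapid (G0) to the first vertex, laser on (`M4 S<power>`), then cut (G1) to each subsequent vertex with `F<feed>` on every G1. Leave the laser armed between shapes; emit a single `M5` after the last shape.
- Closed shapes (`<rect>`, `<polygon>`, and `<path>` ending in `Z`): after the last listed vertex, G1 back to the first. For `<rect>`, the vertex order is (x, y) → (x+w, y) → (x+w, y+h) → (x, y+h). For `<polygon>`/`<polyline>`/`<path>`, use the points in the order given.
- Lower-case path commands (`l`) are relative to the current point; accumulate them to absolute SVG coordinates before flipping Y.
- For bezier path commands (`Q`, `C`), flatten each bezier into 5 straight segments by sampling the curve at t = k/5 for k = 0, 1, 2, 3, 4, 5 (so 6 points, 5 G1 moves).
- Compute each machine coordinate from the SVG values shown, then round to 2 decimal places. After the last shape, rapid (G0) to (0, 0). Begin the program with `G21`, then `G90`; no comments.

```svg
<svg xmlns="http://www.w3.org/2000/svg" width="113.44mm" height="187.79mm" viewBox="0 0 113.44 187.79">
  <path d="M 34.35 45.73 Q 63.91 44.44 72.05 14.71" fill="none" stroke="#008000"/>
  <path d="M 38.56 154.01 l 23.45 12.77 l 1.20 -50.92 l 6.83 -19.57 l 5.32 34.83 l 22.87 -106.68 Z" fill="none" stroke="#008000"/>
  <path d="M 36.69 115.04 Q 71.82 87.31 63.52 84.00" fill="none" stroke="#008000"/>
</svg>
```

G21
G90
G0 X34.35 Y142.06
M4 S623
G1 X45.32 Y143.71 F2057
G1 X54.57 Y147.64 F2057
G1 X62.11 Y153.85 F2057
G1 X67.94 Y162.33 F2057
G1 X72.05 Y173.08 F2057
G0 X38.56 Y33.78
M4 S623
G1 X62.01 Y21.01 F2057
G1 X63.21 Y71.93 F2057
G1 X70.04 Y91.50 F2057
G1 X75.36 Y56.67 F2057
G1 X98.23 Y163.35 F2057
G1 X38.56 Y33.78 F2057
G0 X36.69 Y72.75
M4 S623
G1 X49.00 Y82.87 F2057
G1 X57.85 Y91.03 F2057
G1 X63.21 Y97.23 F2057
G1 X65.10 Y101.49 F2057
G1 X63.52 Y103.79 F2057
M5
G0 X0.00 Y0.00

viewBox `0 0 113.44 187.79` with mm width/height → 1 unit = 1 mm. Flip: y_m = 187.79 − y_svg.

**Shape 1** — `<path>` quadratic bezier, stroke `#008000` → score (S623, F2057). Control points (SVG): P0=(34.35,45.73), P1=(63.91,44.44), P2=(72.05,14.71); sampled at t=k/5. Machine vertices: (34.35,142.06) → (45.32,143.71) → (54.57,147.64) → (62.11,153.85) → (67.94,162.33) → (72.05,173.08). Open path.

**Shape 2** — `<path>` closed polygon, stroke `#008000` → score (S623, F2057). Machine vertices: (38.56,33.78) → (62.01,21.01) → (63.21,71.93) → (70.04,91.50) → (75.36,56.67) → (98.23,163.35) → (38.56,33.78). Closed: final G1 returns to the first vertex.

**Shape 3** — `<path>` quadratic bezier, stroke `#008000` → score (S623, F2057). Control points (SVG): P0=(36.69,115.04), P1=(71.82,87.31), P2=(63.52,84.00); sampled at t=k/5. Machine vertices: (36.69,72.75) → (49.00,82.87) → (57.85,91.03) → (63.21,97.23) → (65.10,101.49) → (63.52,103.79). Open path.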